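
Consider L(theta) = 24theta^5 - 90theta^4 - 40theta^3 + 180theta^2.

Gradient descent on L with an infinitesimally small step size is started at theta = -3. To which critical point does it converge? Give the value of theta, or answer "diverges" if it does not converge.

diverges

L'(theta) = 120theta(theta - 3)(theta - 1)(theta + 1), so L'(-3) = 17280.
Gradient descent moves in the -L' direction, i.e. theta is decreasing.
There is no critical point below theta=-3, and L' keeps the same sign, so the iterate runs off to −∞.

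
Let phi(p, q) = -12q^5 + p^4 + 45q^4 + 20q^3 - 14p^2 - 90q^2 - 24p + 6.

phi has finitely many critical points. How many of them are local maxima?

phi separates as a function of p plus a function of q, so ∇phi=0 decouples.
∂phi/∂p = 4(p - 3)(p + 1)(p + 2) = 0 at p ∈ {-2, -1, 3}; ∂phi/∂q = -60q(q - 3)(q - 1)(q + 1) = 0 at q ∈ {-1, 0, 1, 3}.
The Hessian is diagonal: diag(phi_pp, phi_qq). Second derivatives: phi_pp(-2)=20, phi_pp(-1)=-16, phi_pp(3)=80; phi_qq(-1)=480, phi_qq(0)=-180, phi_qq(1)=240, phi_qq(3)=-1440.
Local maxima occur where both diagonal entries negative: (-1, 0), (-1, 3). Count: 2.

2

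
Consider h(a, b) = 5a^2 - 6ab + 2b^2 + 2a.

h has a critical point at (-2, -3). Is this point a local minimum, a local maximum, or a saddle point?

The Hessian of h is constant: H = [[10, -6], [-6, 4]].
det(H) = 10·4 − (-6)² = 4.
det(H) > 0 and tr(H) = 14 > 0, so H is positive definite and the point is a local minimum.

local minimum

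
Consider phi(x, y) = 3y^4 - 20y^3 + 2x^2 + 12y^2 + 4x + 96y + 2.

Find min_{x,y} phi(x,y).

phi(x,y) separates as P(x) + Q(y) + 2, so its minimum is min P + min Q + 2.
P'(x) = 4x + 4 vanishes at x ∈ {-1}; Q'(y) = 12(y - 4)(y - 2)(y + 1) vanishes at y ∈ {-1, 2, 4}.
Local minima of P (where P''>0): P(-1)=-2. Local minima of Q: Q(-1)=-61, Q(4)=64.
So the global minimum of phi is P(-1) + Q(-1) + 2 = -2 − 61 + 2 = -61, attained at (-1, -1).

-61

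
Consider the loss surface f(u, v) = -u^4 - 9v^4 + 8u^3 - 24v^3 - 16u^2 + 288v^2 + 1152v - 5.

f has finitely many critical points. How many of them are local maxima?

f separates as a function of u plus a function of v, so ∇f=0 decouples.
∂f/∂u = -4u(u - 4)(u - 2) = 0 at u ∈ {0, 2, 4}; ∂f/∂v = -36(v - 4)(v + 2)(v + 4) = 0 at v ∈ {-4, -2, 4}.
The Hessian is diagonal: diag(f_uu, f_vv). Second derivatives: f_uu(0)=-32, f_uu(2)=16, f_uu(4)=-32; f_vv(-4)=-576, f_vv(-2)=432, f_vv(4)=-1728.
Local maxima occur where both diagonal entries negative: (0, -4), (0, 4), (4, -4), (4, 4). Count: 4.

4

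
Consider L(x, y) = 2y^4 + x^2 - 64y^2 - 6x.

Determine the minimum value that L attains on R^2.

L(x,y) separates as P(x) + Q(y), so its minimum is min P + min Q.
P'(x) = 2x - 6 vanishes at x ∈ {3}; Q'(y) = 8y(y - 4)(y + 4) vanishes at y ∈ {-4, 0, 4}.
Local minima of P (where P''>0): P(3)=-9. Local minima of Q: Q(-4)=-512, Q(4)=-512.
So the global minimum of L is P(3) + Q(-4) = -9 − 512 = -521, attained at (3, -4).

-521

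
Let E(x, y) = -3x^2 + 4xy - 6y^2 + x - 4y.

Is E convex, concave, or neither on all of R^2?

concave

E is quadratic, so its Hessian is the constant matrix H = [[-6, 4], [4, -12]].
det(H) = 56, tr(H) = -18.
det(H) > 0 and tr(H) < 0, so H is negative definite everywhere: concave.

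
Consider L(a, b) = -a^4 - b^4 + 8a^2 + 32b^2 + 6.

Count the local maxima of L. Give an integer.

4

L separates as a function of a plus a function of b, so ∇L=0 decouples.
∂L/∂a = -4a(a - 2)(a + 2) = 0 at a ∈ {-2, 0, 2}; ∂L/∂b = -4b(b - 4)(b + 4) = 0 at b ∈ {-4, 0, 4}.
The Hessian is diagonal: diag(L_aa, L_bb). Second derivatives: L_aa(-2)=-32, L_aa(0)=16, L_aa(2)=-32; L_bb(-4)=-128, L_bb(0)=64, L_bb(4)=-128.
Local maxima occur where both diagonal entries negative: (-2, -4), (-2, 4), (2, -4), (2, 4). Count: 4.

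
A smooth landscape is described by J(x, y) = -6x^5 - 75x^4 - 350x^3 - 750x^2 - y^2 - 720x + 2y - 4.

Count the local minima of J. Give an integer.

J separates as a function of x plus a function of y, so ∇J=0 decouples.
∂J/∂x = -30(x + 1)(x + 2)(x + 3)(x + 4) = 0 at x ∈ {-4, -3, -2, -1}; ∂J/∂y = -2(y - 1) = 0 at y ∈ {1}.
The Hessian is diagonal: diag(J_xx, J_yy). Second derivatives: J_xx(-4)=180, J_xx(-3)=-60, J_xx(-2)=60, J_xx(-1)=-180; J_yy(1)=-2.
Local minima occur where both diagonal entries positive: none. Count: 0.

0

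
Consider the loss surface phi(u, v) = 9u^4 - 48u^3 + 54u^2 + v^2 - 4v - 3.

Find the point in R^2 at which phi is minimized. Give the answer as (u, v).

(3, 2)

phi(u,v) separates as P(u) + Q(v) − 3, so its minimum is min P + min Q − 3.
P'(u) = 36u(u - 3)(u - 1) vanishes at u ∈ {0, 1, 3}; Q'(v) = 2v - 4 vanishes at v ∈ {2}.
Local minima of P (where P''>0): P(0)=0, P(3)=-81. Local minima of Q: Q(2)=-4.
So the global minimum of phi is P(3) + Q(2) − 3 = -81 − 4 − 3 = -88, attained at (3, 2).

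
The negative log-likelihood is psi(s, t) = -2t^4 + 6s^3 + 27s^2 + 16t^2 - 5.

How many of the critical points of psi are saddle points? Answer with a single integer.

psi separates as a function of s plus a function of t, so ∇psi=0 decouples.
∂psi/∂s = 18s(s + 3) = 0 at s ∈ {-3, 0}; ∂psi/∂t = -8t(t - 2)(t + 2) = 0 at t ∈ {-2, 0, 2}.
The Hessian is diagonal: diag(psi_ss, psi_tt). Second derivatives: psi_ss(-3)=-54, psi_ss(0)=54; psi_tt(-2)=-64, psi_tt(0)=32, psi_tt(2)=-64.
Saddle points occur where the two diagonal entries have opposite signs: (-3, 0), (0, -2), (0, 2). Count: 3.

3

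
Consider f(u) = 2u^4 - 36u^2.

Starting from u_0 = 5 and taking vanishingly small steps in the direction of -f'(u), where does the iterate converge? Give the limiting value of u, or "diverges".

f'(u) = 8u(u - 3)(u + 3), so f'(5) = 640.
Gradient descent moves in the -f' direction, i.e. u is decreasing.
The nearest critical point in that direction is u = 3, where f'' = 144 > 0 (a local minimum). The iterate converges there.

3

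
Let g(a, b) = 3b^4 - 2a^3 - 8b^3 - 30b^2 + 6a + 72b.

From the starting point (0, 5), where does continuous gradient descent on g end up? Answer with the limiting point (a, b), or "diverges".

(-1, 3)

g is separable, so gradient descent decouples: a follows -∂g/∂a, b follows -∂g/∂b.
∂g/∂a = -6(a - 1)(a + 1); at a=0 this is 6, so a decreases.
∂g/∂b = 12(b - 3)(b - 1)(b + 2); at b=5 this is 672, so b decreases.
a converges to its nearest critical value -1 (a local min of the a-part); b converges to 3. The iterate converges to (-1, 3).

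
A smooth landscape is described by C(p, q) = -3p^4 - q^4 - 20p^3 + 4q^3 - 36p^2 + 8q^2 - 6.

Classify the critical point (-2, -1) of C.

saddle point

The mixed partial ∂²C/∂p∂q is 0, so the Hessian at any point is diag(C_pp, C_qq) = diag(-12(3p^2 + 10p + 6), 4(-3q^2 + 6q + 4)).
At (-2, -1): H = diag(24, -20).
The eigenvalues have opposite signs, so H is indefinite: a saddle point.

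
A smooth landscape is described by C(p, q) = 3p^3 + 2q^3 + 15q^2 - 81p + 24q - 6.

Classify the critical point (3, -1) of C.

local minimum

The mixed partial ∂²C/∂p∂q is 0, so the Hessian at any point is diag(C_pp, C_qq) = diag(18p, 6(2q + 5)).
At (3, -1): H = diag(54, 18).
Both eigenvalues are positive, so H is positive definite: a local minimum.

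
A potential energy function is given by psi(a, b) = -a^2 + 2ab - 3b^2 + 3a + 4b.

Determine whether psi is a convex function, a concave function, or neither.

concave

psi is quadratic, so its Hessian is the constant matrix H = [[-2, 2], [2, -6]].
det(H) = 8, tr(H) = -8.
det(H) > 0 and tr(H) < 0, so H is negative definite everywhere: concave.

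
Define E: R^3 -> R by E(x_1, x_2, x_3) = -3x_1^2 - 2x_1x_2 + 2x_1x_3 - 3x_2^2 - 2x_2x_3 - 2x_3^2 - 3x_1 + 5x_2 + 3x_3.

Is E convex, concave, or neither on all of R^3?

concave

E is quadratic, so its Hessian is the constant matrix H = [[-6, -2, 2], [-2, -6, -2], [2, -2, -4]].
Leading principal minors: -6, 32, -64.
Signs alternate −, +, − ⇒ H ≺ 0 ⇒ concave.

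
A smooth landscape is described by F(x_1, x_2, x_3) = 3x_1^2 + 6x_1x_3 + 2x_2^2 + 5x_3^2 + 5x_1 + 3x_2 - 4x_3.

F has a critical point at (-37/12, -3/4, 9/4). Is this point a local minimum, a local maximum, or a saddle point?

The Hessian is constant: H = [[6, 0, 6], [0, 4, 0], [6, 0, 10]].
Leading principal minors: Δ₁ = 6, Δ₂ = 24, Δ₃ = 96.
All leading minors are positive, so H is positive definite: a local minimum.

local minimum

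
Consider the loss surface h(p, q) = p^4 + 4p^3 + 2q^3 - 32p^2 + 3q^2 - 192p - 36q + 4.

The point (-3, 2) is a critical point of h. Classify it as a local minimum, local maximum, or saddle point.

The mixed partial ∂²h/∂p∂q is 0, so the Hessian at any point is diag(h_pp, h_qq) = diag(4(3p^2 + 6p - 16), 6(2q + 1)).
At (-3, 2): H = diag(-28, 30).
The eigenvalues have opposite signs, so H is indefinite: a saddle point.

saddle point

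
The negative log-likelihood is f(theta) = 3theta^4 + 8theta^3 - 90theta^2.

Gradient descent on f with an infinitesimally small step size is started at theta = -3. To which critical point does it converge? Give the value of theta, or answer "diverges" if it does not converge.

f'(theta) = 12theta(theta - 3)(theta + 5), so f'(-3) = 432.
Gradient descent moves in the -f' direction, i.e. theta is decreasing.
The nearest critical point in that direction is theta = -5, where f'' = 480 > 0 (a local minimum). The iterate converges there.

-5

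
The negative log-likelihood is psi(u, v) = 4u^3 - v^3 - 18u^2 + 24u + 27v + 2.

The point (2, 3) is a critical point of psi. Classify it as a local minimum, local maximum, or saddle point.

The mixed partial ∂²psi/∂u∂v is 0, so the Hessian at any point is diag(psi_uu, psi_vv) = diag(12(2u - 3), -6v).
At (2, 3): H = diag(12, -18).
The eigenvalues have opposite signs, so H is indefinite: a saddle point.

saddle point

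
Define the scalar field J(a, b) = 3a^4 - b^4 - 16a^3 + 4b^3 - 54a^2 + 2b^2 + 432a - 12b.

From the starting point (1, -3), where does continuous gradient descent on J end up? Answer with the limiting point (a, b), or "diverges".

diverges

J is separable, so gradient descent decouples: a follows -∂J/∂a, b follows -∂J/∂b.
∂J/∂a = 12(a - 4)(a - 3)(a + 3); at a=1 this is 288, so a decreases.
∂J/∂b = -4(b - 3)(b - 1)(b + 1); at b=-3 this is 192, so b decreases.
The b-coordinate has no critical point in that direction and runs off to infinity.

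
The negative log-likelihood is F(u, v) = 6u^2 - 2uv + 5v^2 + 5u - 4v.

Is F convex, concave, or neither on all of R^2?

convex

F is quadratic, so its Hessian is the constant matrix H = [[12, -2], [-2, 10]].
det(H) = 116, tr(H) = 22.
det(H) > 0 and tr(H) > 0, so H is positive definite everywhere: convex.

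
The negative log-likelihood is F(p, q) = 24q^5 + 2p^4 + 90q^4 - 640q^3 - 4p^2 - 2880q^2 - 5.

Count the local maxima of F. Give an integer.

F separates as a function of p plus a function of q, so ∇F=0 decouples.
∂F/∂p = 8p(p - 1)(p + 1) = 0 at p ∈ {-1, 0, 1}; ∂F/∂q = 120q(q - 4)(q + 3)(q + 4) = 0 at q ∈ {-4, -3, 0, 4}.
The Hessian is diagonal: diag(F_pp, F_qq). Second derivatives: F_pp(-1)=16, F_pp(0)=-8, F_pp(1)=16; F_qq(-4)=-3840, F_qq(-3)=2520, F_qq(0)=-5760, F_qq(4)=26880.
Local maxima occur where both diagonal entries negative: (0, -4), (0, 0). Count: 2.

2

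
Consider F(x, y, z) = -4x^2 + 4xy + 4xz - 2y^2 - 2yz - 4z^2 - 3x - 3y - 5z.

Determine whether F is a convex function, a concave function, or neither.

F is quadratic, so its Hessian is the constant matrix H = [[-8, 4, 4], [4, -4, -2], [4, -2, -8]].
Leading principal minors: -8, 16, -96.
Signs alternate −, +, − ⇒ H ≺ 0 ⇒ concave.

concave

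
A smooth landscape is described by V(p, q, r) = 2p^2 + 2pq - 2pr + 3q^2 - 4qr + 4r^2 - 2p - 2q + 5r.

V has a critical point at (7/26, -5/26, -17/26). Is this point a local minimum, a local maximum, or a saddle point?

local minimum

The Hessian is constant: H = [[4, 2, -2], [2, 6, -4], [-2, -4, 8]].
Leading principal minors: Δ₁ = 4, Δ₂ = 20, Δ₃ = 104.
All leading minors are positive, so H is positive definite: a local minimum.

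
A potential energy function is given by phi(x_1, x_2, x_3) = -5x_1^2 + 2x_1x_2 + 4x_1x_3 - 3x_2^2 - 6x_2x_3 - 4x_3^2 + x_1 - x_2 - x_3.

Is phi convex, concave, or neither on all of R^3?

phi is quadratic, so its Hessian is the constant matrix H = [[-10, 2, 4], [2, -6, -6], [4, -6, -8]].
Leading principal minors: -10, 56, -88.
Signs alternate −, +, − ⇒ H ≺ 0 ⇒ concave.

concave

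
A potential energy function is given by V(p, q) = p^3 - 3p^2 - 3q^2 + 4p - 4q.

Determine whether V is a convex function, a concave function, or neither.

The term p^3 is cubic, so the Hessian is not constant.
∂²V/∂p² = 6p - 6, which takes both signs as p varies (negative for sufficiently negative p). A diagonal entry of the Hessian changing sign means the Hessian is neither positive- nor negative-semidefinite on all of R^2.

neither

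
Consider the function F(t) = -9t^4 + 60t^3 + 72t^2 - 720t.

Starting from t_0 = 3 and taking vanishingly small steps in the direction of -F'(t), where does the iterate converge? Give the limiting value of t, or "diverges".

2

F'(t) = -36(t - 5)(t - 2)(t + 2), so F'(3) = 360.
Gradient descent moves in the -F' direction, i.e. t is decreasing.
The nearest critical point in that direction is t = 2, where F'' = 432 > 0 (a local minimum). The iterate converges there.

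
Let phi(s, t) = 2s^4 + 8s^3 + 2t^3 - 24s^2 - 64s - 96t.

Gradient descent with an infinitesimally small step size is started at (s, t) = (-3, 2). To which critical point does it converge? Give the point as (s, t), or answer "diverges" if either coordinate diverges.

phi is separable, so gradient descent decouples: s follows -∂phi/∂s, t follows -∂phi/∂t.
∂phi/∂s = 8(s - 2)(s + 1)(s + 4); at s=-3 this is 80, so s decreases.
∂phi/∂t = 6(t - 4)(t + 4); at t=2 this is -72, so t increases.
s converges to its nearest critical value -4 (a local min of the s-part); t converges to 4. The iterate converges to (-4, 4).

(-4, 4)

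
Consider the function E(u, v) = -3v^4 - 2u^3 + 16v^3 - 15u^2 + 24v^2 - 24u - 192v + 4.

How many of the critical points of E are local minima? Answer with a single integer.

1

E separates as a function of u plus a function of v, so ∇E=0 decouples.
∂E/∂u = -6(u + 1)(u + 4) = 0 at u ∈ {-4, -1}; ∂E/∂v = -12(v - 4)(v - 2)(v + 2) = 0 at v ∈ {-2, 2, 4}.
The Hessian is diagonal: diag(E_uu, E_vv). Second derivatives: E_uu(-4)=18, E_uu(-1)=-18; E_vv(-2)=-288, E_vv(2)=96, E_vv(4)=-144.
Local minima occur where both diagonal entries positive: (-4, 2). Count: 1.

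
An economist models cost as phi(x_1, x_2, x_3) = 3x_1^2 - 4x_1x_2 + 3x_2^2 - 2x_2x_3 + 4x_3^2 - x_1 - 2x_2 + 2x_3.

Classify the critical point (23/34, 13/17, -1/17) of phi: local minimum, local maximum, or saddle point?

The Hessian is constant: H = [[6, -4, 0], [-4, 6, -2], [0, -2, 8]].
Leading principal minors: Δ₁ = 6, Δ₂ = 20, Δ₃ = 136.
All leading minors are positive, so H is positive definite: a local minimum.

local minimum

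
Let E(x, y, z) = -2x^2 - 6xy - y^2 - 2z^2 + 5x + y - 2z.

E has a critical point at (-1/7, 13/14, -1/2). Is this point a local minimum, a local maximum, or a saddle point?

saddle point

The Hessian is constant: H = [[-4, -6, 0], [-6, -2, 0], [0, 0, -4]].
Leading principal minors: Δ₁ = -4, Δ₂ = -28, Δ₃ = 112.
The minors fit neither the all-positive nor the alternating-sign pattern, so H is indefinite: a saddle point.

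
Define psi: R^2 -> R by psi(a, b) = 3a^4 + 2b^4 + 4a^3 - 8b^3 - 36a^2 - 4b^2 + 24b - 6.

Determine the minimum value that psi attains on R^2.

-213

psi(a,b) separates as P(a) + Q(b) − 6, so its minimum is min P + min Q − 6.
P'(a) = 12a(a - 2)(a + 3) vanishes at a ∈ {-3, 0, 2}; Q'(b) = 8(b - 3)(b - 1)(b + 1) vanishes at b ∈ {-1, 1, 3}.
Local minima of P (where P''>0): P(-3)=-189, P(2)=-64. Local minima of Q: Q(-1)=-18, Q(3)=-18.
So the global minimum of psi is P(-3) + Q(-1) − 6 = -189 − 18 − 6 = -213, attained at (-3, -1).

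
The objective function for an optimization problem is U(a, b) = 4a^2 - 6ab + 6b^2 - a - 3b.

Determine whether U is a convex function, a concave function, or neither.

convex

U is quadratic, so its Hessian is the constant matrix H = [[8, -6], [-6, 12]].
det(H) = 60, tr(H) = 20.
det(H) > 0 and tr(H) > 0, so H is positive definite everywhere: convex.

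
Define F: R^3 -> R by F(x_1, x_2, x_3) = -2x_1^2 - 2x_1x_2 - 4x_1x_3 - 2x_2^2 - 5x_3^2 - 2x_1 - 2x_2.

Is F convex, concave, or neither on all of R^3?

F is quadratic, so its Hessian is the constant matrix H = [[-4, -2, -4], [-2, -4, 0], [-4, 0, -10]].
Leading principal minors: -4, 12, -56.
Signs alternate −, +, − ⇒ H ≺ 0 ⇒ concave.

concave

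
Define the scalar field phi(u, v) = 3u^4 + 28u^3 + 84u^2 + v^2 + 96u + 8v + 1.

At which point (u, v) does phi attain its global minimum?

phi(u,v) separates as P(u) + Q(v) + 1, so its minimum is min P + min Q + 1.
P'(u) = 12(u + 1)(u + 2)(u + 4) vanishes at u ∈ {-4, -2, -1}; Q'(v) = 2v + 8 vanishes at v ∈ {-4}.
Local minima of P (where P''>0): P(-4)=-64, P(-1)=-37. Local minima of Q: Q(-4)=-16.
So the global minimum of phi is P(-4) + Q(-4) + 1 = -64 − 16 + 1 = -79, attained at (-4, -4).

(-4, -4)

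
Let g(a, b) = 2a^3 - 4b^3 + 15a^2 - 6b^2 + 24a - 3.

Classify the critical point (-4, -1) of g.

saddle point

The mixed partial ∂²g/∂a∂b is 0, so the Hessian at any point is diag(g_aa, g_bb) = diag(6(2a + 5), -12(2b + 1)).
At (-4, -1): H = diag(-18, 12).
The eigenvalues have opposite signs, so H is indefinite: a saddle point.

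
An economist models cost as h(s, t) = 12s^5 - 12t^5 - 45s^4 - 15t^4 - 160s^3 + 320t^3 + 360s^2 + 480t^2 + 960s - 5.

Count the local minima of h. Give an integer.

h separates as a function of s plus a function of t, so ∇h=0 decouples.
∂h/∂s = 60(s - 4)(s - 2)(s + 1)(s + 2) = 0 at s ∈ {-2, -1, 2, 4}; ∂h/∂t = -60t(t - 4)(t + 1)(t + 4) = 0 at t ∈ {-4, -1, 0, 4}.
The Hessian is diagonal: diag(h_ss, h_tt). Second derivatives: h_ss(-2)=-1440, h_ss(-1)=900, h_ss(2)=-1440, h_ss(4)=3600; h_tt(-4)=5760, h_tt(-1)=-900, h_tt(0)=960, h_tt(4)=-9600.
Local minima occur where both diagonal entries positive: (-1, -4), (-1, 0), (4, -4), (4, 0). Count: 4.

4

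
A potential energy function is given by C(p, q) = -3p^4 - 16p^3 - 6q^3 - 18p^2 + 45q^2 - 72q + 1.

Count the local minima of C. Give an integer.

1

C separates as a function of p plus a function of q, so ∇C=0 decouples.
∂C/∂p = -12p(p + 1)(p + 3) = 0 at p ∈ {-3, -1, 0}; ∂C/∂q = -18(q - 4)(q - 1) = 0 at q ∈ {1, 4}.
The Hessian is diagonal: diag(C_pp, C_qq). Second derivatives: C_pp(-3)=-72, C_pp(-1)=24, C_pp(0)=-36; C_qq(1)=54, C_qq(4)=-54.
Local minima occur where both diagonal entries positive: (-1, 1). Count: 1.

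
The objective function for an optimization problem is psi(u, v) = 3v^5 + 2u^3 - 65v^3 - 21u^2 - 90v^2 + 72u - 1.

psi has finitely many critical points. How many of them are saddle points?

psi separates as a function of u plus a function of v, so ∇psi=0 decouples.
∂psi/∂u = 6(u - 4)(u - 3) = 0 at u ∈ {3, 4}; ∂psi/∂v = 15v(v - 4)(v + 1)(v + 3) = 0 at v ∈ {-3, -1, 0, 4}.
The Hessian is diagonal: diag(psi_uu, psi_vv). Second derivatives: psi_uu(3)=-6, psi_uu(4)=6; psi_vv(-3)=-630, psi_vv(-1)=150, psi_vv(0)=-180, psi_vv(4)=2100.
Saddle points occur where the two diagonal entries have opposite signs: (3, -1), (3, 4), (4, -3), (4, 0). Count: 4.

4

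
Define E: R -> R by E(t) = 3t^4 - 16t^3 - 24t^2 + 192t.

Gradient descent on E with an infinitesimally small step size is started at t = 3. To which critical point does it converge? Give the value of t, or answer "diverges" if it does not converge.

E'(t) = 12(t - 4)(t - 2)(t + 2), so E'(3) = -60.
Gradient descent moves in the -E' direction, i.e. t is increasing.
The nearest critical point in that direction is t = 4, where E'' = 144 > 0 (a local minimum). The iterate converges there.

4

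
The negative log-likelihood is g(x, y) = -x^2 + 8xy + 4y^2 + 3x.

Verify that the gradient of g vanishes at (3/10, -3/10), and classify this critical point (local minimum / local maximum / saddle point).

∇g = (-2x + 8y + 3, 8x + 8y); substituting (3/10, -3/10) gives ∇g = (0, 0), so (3/10, -3/10) is indeed a critical point.
The Hessian of g is constant: H = [[-2, 8], [8, 8]].
det(H) = (-2)·8 − 8² = -80.
Since det(H) < 0, H is indefinite and the critical point is a saddle point.

saddle point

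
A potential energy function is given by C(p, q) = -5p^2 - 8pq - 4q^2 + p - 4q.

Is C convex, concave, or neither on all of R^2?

C is quadratic, so its Hessian is the constant matrix H = [[-10, -8], [-8, -8]].
det(H) = 16, tr(H) = -18.
det(H) > 0 and tr(H) < 0, so H is negative definite everywhere: concave.

concave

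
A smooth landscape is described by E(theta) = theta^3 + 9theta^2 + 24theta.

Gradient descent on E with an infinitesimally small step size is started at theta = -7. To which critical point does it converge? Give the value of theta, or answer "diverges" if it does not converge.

E'(theta) = 3(theta + 2)(theta + 4), so E'(-7) = 45.
Gradient descent moves in the -E' direction, i.e. theta is decreasing.
There is no critical point below theta=-7, and E' keeps the same sign, so the iterate runs off to −∞.

diverges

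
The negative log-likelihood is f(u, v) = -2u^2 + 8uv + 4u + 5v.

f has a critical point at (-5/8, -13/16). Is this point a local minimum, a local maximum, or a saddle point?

saddle point

The Hessian of f is constant: H = [[-4, 8], [8, 0]].
det(H) = (-4)·0 − 8² = -64.
Since det(H) < 0, H is indefinite and the critical point is a saddle point.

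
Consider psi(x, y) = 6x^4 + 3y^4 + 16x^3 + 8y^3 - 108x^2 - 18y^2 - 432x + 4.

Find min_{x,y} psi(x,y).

-1481

psi(x,y) separates as P(x) + Q(y) + 4, so its minimum is min P + min Q + 4.
P'(x) = 24(x - 3)(x + 2)(x + 3) vanishes at x ∈ {-3, -2, 3}; Q'(y) = 12y(y - 1)(y + 3) vanishes at y ∈ {-3, 0, 1}.
Local minima of P (where P''>0): P(-3)=378, P(3)=-1350. Local minima of Q: Q(-3)=-135, Q(1)=-7.
So the global minimum of psi is P(3) + Q(-3) + 4 = -1350 − 135 + 4 = -1481, attained at (3, -3).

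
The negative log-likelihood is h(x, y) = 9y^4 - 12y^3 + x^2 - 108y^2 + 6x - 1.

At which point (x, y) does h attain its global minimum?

h(x,y) separates as P(x) + Q(y) − 1, so its minimum is min P + min Q − 1.
P'(x) = 2x + 6 vanishes at x ∈ {-3}; Q'(y) = 36y(y - 3)(y + 2) vanishes at y ∈ {-2, 0, 3}.
Local minima of P (where P''>0): P(-3)=-9. Local minima of Q: Q(-2)=-192, Q(3)=-567.
So the global minimum of h is P(-3) + Q(3) − 1 = -9 − 567 − 1 = -577, attained at (-3, 3).

(-3, 3)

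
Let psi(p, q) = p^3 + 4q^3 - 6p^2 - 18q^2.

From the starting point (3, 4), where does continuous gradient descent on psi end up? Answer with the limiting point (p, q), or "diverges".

(4, 3)

psi is separable, so gradient descent decouples: p follows -∂psi/∂p, q follows -∂psi/∂q.
∂psi/∂p = 3p(p - 4); at p=3 this is -9, so p increases.
∂psi/∂q = 12q(q - 3); at q=4 this is 48, so q decreases.
p converges to its nearest critical value 4 (a local min of the p-part); q converges to 3. The iterate converges to (4, 3).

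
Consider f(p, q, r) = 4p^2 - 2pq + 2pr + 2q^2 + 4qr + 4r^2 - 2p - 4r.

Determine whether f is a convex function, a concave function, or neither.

convex

f is quadratic, so its Hessian is the constant matrix H = [[8, -2, 2], [-2, 4, 4], [2, 4, 8]].
Leading principal minors: 8, 28, 48.
All positive ⇒ H ≻ 0 ⇒ convex.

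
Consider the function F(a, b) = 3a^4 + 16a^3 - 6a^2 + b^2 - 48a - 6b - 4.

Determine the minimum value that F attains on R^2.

F(a,b) separates as P(a) + Q(b) − 4, so its minimum is min P + min Q − 4.
P'(a) = 12(a - 1)(a + 1)(a + 4) vanishes at a ∈ {-4, -1, 1}; Q'(b) = 2b - 6 vanishes at b ∈ {3}.
Local minima of P (where P''>0): P(-4)=-160, P(1)=-35. Local minima of Q: Q(3)=-9.
So the global minimum of F is P(-4) + Q(3) − 4 = -160 − 9 − 4 = -173, attained at (-4, 3).

-173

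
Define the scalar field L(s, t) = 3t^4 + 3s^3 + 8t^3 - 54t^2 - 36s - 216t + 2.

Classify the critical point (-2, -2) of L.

local maximum

The mixed partial ∂²L/∂s∂t is 0, so the Hessian at any point is diag(L_ss, L_tt) = diag(18s, 12(3t^2 + 4t - 9)).
At (-2, -2): H = diag(-36, -60).
Both eigenvalues are negative, so H is negative definite: a local maximum.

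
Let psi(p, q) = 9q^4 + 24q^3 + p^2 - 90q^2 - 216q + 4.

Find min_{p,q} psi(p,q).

-452

psi(p,q) separates as A(p) + B(q) + 4, so its minimum is min A + min B + 4.
A'(p) = 2p vanishes at p ∈ {0}; B'(q) = 36(q - 2)(q + 1)(q + 3) vanishes at q ∈ {-3, -1, 2}.
Local minima of A (where A''>0): A(0)=0. Local minima of B: B(-3)=-81, B(2)=-456.
So the global minimum of psi is A(0) + B(2) + 4 = 0 − 456 + 4 = -452, attained at (0, 2).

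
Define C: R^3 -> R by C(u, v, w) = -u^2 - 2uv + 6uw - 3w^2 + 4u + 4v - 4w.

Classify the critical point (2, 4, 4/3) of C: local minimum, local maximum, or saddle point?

saddle point

The Hessian is constant: H = [[-2, -2, 6], [-2, 0, 0], [6, 0, -6]].
Leading principal minors: Δ₁ = -2, Δ₂ = -4, Δ₃ = 24.
The minors fit neither the all-positive nor the alternating-sign pattern, so H is indefinite: a saddle point.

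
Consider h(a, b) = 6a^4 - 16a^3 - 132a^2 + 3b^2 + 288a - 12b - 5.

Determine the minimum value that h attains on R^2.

-1151

h(a,b) separates as P(a) + Q(b) − 5, so its minimum is min P + min Q − 5.
P'(a) = 24(a - 4)(a - 1)(a + 3) vanishes at a ∈ {-3, 1, 4}; Q'(b) = 6b - 12 vanishes at b ∈ {2}.
Local minima of P (where P''>0): P(-3)=-1134, P(4)=-448. Local minima of Q: Q(2)=-12.
So the global minimum of h is P(-3) + Q(2) − 5 = -1134 − 12 − 5 = -1151, attained at (-3, 2).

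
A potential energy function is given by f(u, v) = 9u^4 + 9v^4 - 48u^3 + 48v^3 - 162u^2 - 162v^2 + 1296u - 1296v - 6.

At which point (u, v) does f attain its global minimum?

(-3, 3)

f(u,v) separates as P(u) + Q(v) − 6, so its minimum is min P + min Q − 6.
P'(u) = 36(u - 4)(u - 3)(u + 3) vanishes at u ∈ {-3, 3, 4}; Q'(v) = 36(v - 3)(v + 3)(v + 4) vanishes at v ∈ {-4, -3, 3}.
Local minima of P (where P''>0): P(-3)=-3321, P(4)=1824. Local minima of Q: Q(-4)=1824, Q(3)=-3321.
So the global minimum of f is P(-3) + Q(3) − 6 = -3321 − 3321 − 6 = -6648, attained at (-3, 3).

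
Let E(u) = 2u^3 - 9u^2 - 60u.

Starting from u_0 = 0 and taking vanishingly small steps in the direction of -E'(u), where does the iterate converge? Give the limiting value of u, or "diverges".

5

E'(u) = 6(u - 5)(u + 2), so E'(0) = -60.
Gradient descent moves in the -E' direction, i.e. u is increasing.
The nearest critical point in that direction is u = 5, where E'' = 42 > 0 (a local minimum). The iterate converges there.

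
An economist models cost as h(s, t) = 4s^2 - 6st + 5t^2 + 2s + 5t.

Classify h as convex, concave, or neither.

convex

h is quadratic, so its Hessian is the constant matrix H = [[8, -6], [-6, 10]].
det(H) = 44, tr(H) = 18.
det(H) > 0 and tr(H) > 0, so H is positive definite everywhere: convex.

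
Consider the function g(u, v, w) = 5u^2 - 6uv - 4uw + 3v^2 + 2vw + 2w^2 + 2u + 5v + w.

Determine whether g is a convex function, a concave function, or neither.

g is quadratic, so its Hessian is the constant matrix H = [[10, -6, -4], [-6, 6, 2], [-4, 2, 4]].
Leading principal minors: 10, 24, 56.
All positive ⇒ H ≻ 0 ⇒ convex.

convex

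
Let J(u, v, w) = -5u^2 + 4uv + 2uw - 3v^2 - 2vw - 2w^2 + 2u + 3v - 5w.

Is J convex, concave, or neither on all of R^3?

J is quadratic, so its Hessian is the constant matrix H = [[-10, 4, 2], [4, -6, -2], [2, -2, -4]].
Leading principal minors: -10, 44, -144.
Signs alternate −, +, − ⇒ H ≺ 0 ⇒ concave.

concave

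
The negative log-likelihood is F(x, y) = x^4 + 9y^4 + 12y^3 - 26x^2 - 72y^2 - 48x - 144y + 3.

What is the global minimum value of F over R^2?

F(x,y) separates as P(x) + Q(y) + 3, so its minimum is min P + min Q + 3.
P'(x) = 4(x - 4)(x + 1)(x + 3) vanishes at x ∈ {-3, -1, 4}; Q'(y) = 36(y - 2)(y + 1)(y + 2) vanishes at y ∈ {-2, -1, 2}.
Local minima of P (where P''>0): P(-3)=-9, P(4)=-352. Local minima of Q: Q(-2)=48, Q(2)=-336.
So the global minimum of F is P(4) + Q(2) + 3 = -352 − 336 + 3 = -685, attained at (4, 2).

-685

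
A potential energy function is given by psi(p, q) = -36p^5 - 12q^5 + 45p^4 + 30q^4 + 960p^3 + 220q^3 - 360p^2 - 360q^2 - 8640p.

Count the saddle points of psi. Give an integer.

psi separates as a function of p plus a function of q, so ∇psi=0 decouples.
∂psi/∂p = -180(p - 4)(p - 2)(p + 2)(p + 3) = 0 at p ∈ {-3, -2, 2, 4}; ∂psi/∂q = -60q(q - 4)(q - 1)(q + 3) = 0 at q ∈ {-3, 0, 1, 4}.
The Hessian is diagonal: diag(psi_pp, psi_qq). Second derivatives: psi_pp(-3)=6300, psi_pp(-2)=-4320, psi_pp(2)=7200, psi_pp(4)=-15120; psi_qq(-3)=5040, psi_qq(0)=-720, psi_qq(1)=720, psi_qq(4)=-5040.
Saddle points occur where the two diagonal entries have opposite signs: (-3, 0), (-3, 4), (-2, -3), (-2, 1), (2, 0), (2, 4), (4, -3), (4, 1). Count: 8.

8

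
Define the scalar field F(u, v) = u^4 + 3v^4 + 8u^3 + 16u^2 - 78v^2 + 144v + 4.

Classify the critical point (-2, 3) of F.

saddle point

The mixed partial ∂²F/∂u∂v is 0, so the Hessian at any point is diag(F_uu, F_vv) = diag(4(3u^2 + 12u + 8), 12(3v^2 - 13)).
At (-2, 3): H = diag(-16, 168).
The eigenvalues have opposite signs, so H is indefinite: a saddle point.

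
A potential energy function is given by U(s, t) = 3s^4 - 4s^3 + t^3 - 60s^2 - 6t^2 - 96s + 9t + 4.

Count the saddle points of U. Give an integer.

U separates as a function of s plus a function of t, so ∇U=0 decouples.
∂U/∂s = 12(s - 4)(s + 1)(s + 2) = 0 at s ∈ {-2, -1, 4}; ∂U/∂t = 3(t - 3)(t - 1) = 0 at t ∈ {1, 3}.
The Hessian is diagonal: diag(U_ss, U_tt). Second derivatives: U_ss(-2)=72, U_ss(-1)=-60, U_ss(4)=360; U_tt(1)=-6, U_tt(3)=6.
Saddle points occur where the two diagonal entries have opposite signs: (-2, 1), (-1, 3), (4, 1). Count: 3.

3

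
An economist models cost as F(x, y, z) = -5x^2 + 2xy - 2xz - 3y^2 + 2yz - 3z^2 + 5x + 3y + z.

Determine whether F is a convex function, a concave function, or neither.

concave

F is quadratic, so its Hessian is the constant matrix H = [[-10, 2, -2], [2, -6, 2], [-2, 2, -6]].
Leading principal minors: -10, 56, -288.
Signs alternate −, +, − ⇒ H ≺ 0 ⇒ concave.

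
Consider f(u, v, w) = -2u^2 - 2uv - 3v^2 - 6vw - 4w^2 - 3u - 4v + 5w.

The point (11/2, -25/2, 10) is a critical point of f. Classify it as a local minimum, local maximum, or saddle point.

The Hessian is constant: H = [[-4, -2, 0], [-2, -6, -6], [0, -6, -8]].
Leading principal minors: Δ₁ = -4, Δ₂ = 20, Δ₃ = -16.
The minors alternate sign starting negative (−, +, −), so H is negative definite: a local maximum.

local maximum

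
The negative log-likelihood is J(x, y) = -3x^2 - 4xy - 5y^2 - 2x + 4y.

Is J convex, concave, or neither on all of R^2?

concave

J is quadratic, so its Hessian is the constant matrix H = [[-6, -4], [-4, -10]].
det(H) = 44, tr(H) = -16.
det(H) > 0 and tr(H) < 0, so H is negative definite everywhere: concave.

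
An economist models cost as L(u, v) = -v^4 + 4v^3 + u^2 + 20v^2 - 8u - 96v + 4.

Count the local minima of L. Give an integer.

L separates as a function of u plus a function of v, so ∇L=0 decouples.
∂L/∂u = 2(u - 4) = 0 at u ∈ {4}; ∂L/∂v = -4(v - 4)(v - 2)(v + 3) = 0 at v ∈ {-3, 2, 4}.
The Hessian is diagonal: diag(L_uu, L_vv). Second derivatives: L_uu(4)=2; L_vv(-3)=-140, L_vv(2)=40, L_vv(4)=-56.
Local minima occur where both diagonal entries positive: (4, 2). Count: 1.

1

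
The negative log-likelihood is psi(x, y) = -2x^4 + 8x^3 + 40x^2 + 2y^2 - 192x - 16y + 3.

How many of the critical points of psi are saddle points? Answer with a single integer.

psi separates as a function of x plus a function of y, so ∇psi=0 decouples.
∂psi/∂x = -8(x - 4)(x - 2)(x + 3) = 0 at x ∈ {-3, 2, 4}; ∂psi/∂y = 4(y - 4) = 0 at y ∈ {4}.
The Hessian is diagonal: diag(psi_xx, psi_yy). Second derivatives: psi_xx(-3)=-280, psi_xx(2)=80, psi_xx(4)=-112; psi_yy(4)=4.
Saddle points occur where the two diagonal entries have opposite signs: (-3, 4), (4, 4). Count: 2.

2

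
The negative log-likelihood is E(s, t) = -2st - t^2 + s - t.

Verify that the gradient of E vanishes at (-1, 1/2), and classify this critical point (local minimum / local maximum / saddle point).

∇E = (-2t + 1, -2s - 2t - 1); substituting (-1, 1/2) gives ∇E = (0, 0), so (-1, 1/2) is indeed a critical point.
The Hessian of E is constant: H = [[0, -2], [-2, -2]].
det(H) = 0·(-2) − (-2)² = -4.
Since det(H) < 0, H is indefinite and the critical point is a saddle point.

saddle point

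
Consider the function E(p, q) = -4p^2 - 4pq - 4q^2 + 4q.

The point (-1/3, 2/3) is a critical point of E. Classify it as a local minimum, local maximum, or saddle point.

The Hessian of E is constant: H = [[-8, -4], [-4, -8]].
det(H) = (-8)·(-8) − (-4)² = 48.
det(H) > 0 and tr(H) = -16 < 0, so H is negative definite and the point is a local maximum.

local maximum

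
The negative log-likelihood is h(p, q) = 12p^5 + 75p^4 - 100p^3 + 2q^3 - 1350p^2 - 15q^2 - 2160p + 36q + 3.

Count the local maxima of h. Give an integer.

h separates as a function of p plus a function of q, so ∇h=0 decouples.
∂h/∂p = 60(p - 3)(p + 1)(p + 3)(p + 4) = 0 at p ∈ {-4, -3, -1, 3}; ∂h/∂q = 6(q - 3)(q - 2) = 0 at q ∈ {2, 3}.
The Hessian is diagonal: diag(h_pp, h_qq). Second derivatives: h_pp(-4)=-1260, h_pp(-3)=720, h_pp(-1)=-1440, h_pp(3)=10080; h_qq(2)=-6, h_qq(3)=6.
Local maxima occur where both diagonal entries negative: (-4, 2), (-1, 2). Count: 2.

2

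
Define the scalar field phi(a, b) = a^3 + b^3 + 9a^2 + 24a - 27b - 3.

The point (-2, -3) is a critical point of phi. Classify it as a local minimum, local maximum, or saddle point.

The mixed partial ∂²phi/∂a∂b is 0, so the Hessian at any point is diag(phi_aa, phi_bb) = diag(6(a + 3), 6b).
At (-2, -3): H = diag(6, -18).
The eigenvalues have opposite signs, so H is indefinite: a saddle point.

saddle point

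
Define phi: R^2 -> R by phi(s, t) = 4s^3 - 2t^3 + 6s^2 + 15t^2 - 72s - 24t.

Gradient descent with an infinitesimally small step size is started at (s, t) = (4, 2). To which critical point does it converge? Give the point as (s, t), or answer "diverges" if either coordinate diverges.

(2, 1)

phi is separable, so gradient descent decouples: s follows -∂phi/∂s, t follows -∂phi/∂t.
∂phi/∂s = 12(s - 2)(s + 3); at s=4 this is 168, so s decreases.
∂phi/∂t = -6(t - 4)(t - 1); at t=2 this is 12, so t decreases.
s converges to its nearest critical value 2 (a local min of the s-part); t converges to 1. The iterate converges to (2, 1).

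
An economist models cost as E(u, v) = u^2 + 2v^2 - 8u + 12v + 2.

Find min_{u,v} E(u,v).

E(u,v) separates as P(u) + Q(v) + 2, so its minimum is min P + min Q + 2.
P'(u) = 2u - 8 vanishes at u ∈ {4}; Q'(v) = 4v + 12 vanishes at v ∈ {-3}.
Local minima of P (where P''>0): P(4)=-16. Local minima of Q: Q(-3)=-18.
So the global minimum of E is P(4) + Q(-3) + 2 = -16 − 18 + 2 = -32, attained at (4, -3).

-32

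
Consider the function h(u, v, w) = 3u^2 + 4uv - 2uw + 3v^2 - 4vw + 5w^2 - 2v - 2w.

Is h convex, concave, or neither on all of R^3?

convex

h is quadratic, so its Hessian is the constant matrix H = [[6, 4, -2], [4, 6, -4], [-2, -4, 10]].
Leading principal minors: 6, 20, 144.
All positive ⇒ H ≻ 0 ⇒ convex.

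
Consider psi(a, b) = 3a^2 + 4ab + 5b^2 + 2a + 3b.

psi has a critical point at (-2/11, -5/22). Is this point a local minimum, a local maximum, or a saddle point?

local minimum

The Hessian of psi is constant: H = [[6, 4], [4, 10]].
det(H) = 6·10 − 4² = 44.
det(H) > 0 and tr(H) = 16 > 0, so H is positive definite and the point is a local minimum.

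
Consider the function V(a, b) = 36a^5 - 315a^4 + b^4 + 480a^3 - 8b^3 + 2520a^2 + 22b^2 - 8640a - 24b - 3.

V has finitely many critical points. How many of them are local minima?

V separates as a function of a plus a function of b, so ∇V=0 decouples.
∂V/∂a = 180(a - 4)(a - 3)(a - 2)(a + 2) = 0 at a ∈ {-2, 2, 3, 4}; ∂V/∂b = 4(b - 3)(b - 2)(b - 1) = 0 at b ∈ {1, 2, 3}.
The Hessian is diagonal: diag(V_aa, V_bb). Second derivatives: V_aa(-2)=-21600, V_aa(2)=1440, V_aa(3)=-900, V_aa(4)=2160; V_bb(1)=8, V_bb(2)=-4, V_bb(3)=8.
Local minima occur where both diagonal entries positive: (2, 1), (2, 3), (4, 1), (4, 3). Count: 4.

4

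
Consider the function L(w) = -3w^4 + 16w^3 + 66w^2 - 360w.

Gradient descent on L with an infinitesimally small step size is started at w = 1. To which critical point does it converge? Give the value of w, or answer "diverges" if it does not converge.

2

L'(w) = -12(w - 5)(w - 2)(w + 3), so L'(1) = -192.
Gradient descent moves in the -L' direction, i.e. w is increasing.
The nearest critical point in that direction is w = 2, where L'' = 180 > 0 (a local minimum). The iterate converges there.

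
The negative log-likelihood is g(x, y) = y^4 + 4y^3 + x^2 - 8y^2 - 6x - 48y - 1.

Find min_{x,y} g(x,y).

-90

g(x,y) separates as P(x) + Q(y) − 1, so its minimum is min P + min Q − 1.
P'(x) = 2x - 6 vanishes at x ∈ {3}; Q'(y) = 4(y - 2)(y + 2)(y + 3) vanishes at y ∈ {-3, -2, 2}.
Local minima of P (where P''>0): P(3)=-9. Local minima of Q: Q(-3)=45, Q(2)=-80.
So the global minimum of g is P(3) + Q(2) − 1 = -9 − 80 − 1 = -90, attained at (3, 2).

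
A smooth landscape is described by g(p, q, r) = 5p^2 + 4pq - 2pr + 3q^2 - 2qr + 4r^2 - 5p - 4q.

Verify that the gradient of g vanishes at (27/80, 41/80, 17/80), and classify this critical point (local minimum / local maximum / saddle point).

∇g = (10p + 4q - 2r - 5, 4p + 6q - 2r - 4, -2p - 2q + 8r); substituting (27/80, 41/80, 17/80) gives ∇g = (0, 0, 0), so (27/80, 41/80, 17/80) is indeed a critical point.
The Hessian is constant: H = [[10, 4, -2], [4, 6, -2], [-2, -2, 8]].
Leading principal minors: Δ₁ = 10, Δ₂ = 44, Δ₃ = 320.
All leading minors are positive, so H is positive definite: a local minimum.

local minimum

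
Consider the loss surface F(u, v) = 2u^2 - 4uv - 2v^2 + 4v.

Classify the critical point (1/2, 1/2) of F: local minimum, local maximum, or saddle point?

The Hessian of F is constant: H = [[4, -4], [-4, -4]].
det(H) = 4·(-4) − (-4)² = -32.
Since det(H) < 0, H is indefinite and the critical point is a saddle point.

saddle point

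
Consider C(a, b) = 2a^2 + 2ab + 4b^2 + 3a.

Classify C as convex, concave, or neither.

convex

C is quadratic, so its Hessian is the constant matrix H = [[4, 2], [2, 8]].
det(H) = 28, tr(H) = 12.
det(H) > 0 and tr(H) > 0, so H is positive definite everywhere: convex.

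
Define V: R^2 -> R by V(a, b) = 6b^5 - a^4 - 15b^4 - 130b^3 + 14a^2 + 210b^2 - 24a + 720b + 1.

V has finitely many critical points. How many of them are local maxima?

4

V separates as a function of a plus a function of b, so ∇V=0 decouples.
∂V/∂a = -4(a - 2)(a - 1)(a + 3) = 0 at a ∈ {-3, 1, 2}; ∂V/∂b = 30(b - 4)(b - 2)(b + 1)(b + 3) = 0 at b ∈ {-3, -1, 2, 4}.
The Hessian is diagonal: diag(V_aa, V_bb). Second derivatives: V_aa(-3)=-80, V_aa(1)=16, V_aa(2)=-20; V_bb(-3)=-2100, V_bb(-1)=900, V_bb(2)=-900, V_bb(4)=2100.
Local maxima occur where both diagonal entries negative: (-3, -3), (-3, 2), (2, -3), (2, 2). Count: 4.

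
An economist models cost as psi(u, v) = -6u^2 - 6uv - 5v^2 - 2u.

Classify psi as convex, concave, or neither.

psi is quadratic, so its Hessian is the constant matrix H = [[-12, -6], [-6, -10]].
det(H) = 84, tr(H) = -22.
det(H) > 0 and tr(H) < 0, so H is negative definite everywhere: concave.

concave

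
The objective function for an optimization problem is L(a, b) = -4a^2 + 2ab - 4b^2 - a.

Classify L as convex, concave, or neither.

concave

L is quadratic, so its Hessian is the constant matrix H = [[-8, 2], [2, -8]].
det(H) = 60, tr(H) = -16.
det(H) > 0 and tr(H) < 0, so H is negative definite everywhere: concave.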